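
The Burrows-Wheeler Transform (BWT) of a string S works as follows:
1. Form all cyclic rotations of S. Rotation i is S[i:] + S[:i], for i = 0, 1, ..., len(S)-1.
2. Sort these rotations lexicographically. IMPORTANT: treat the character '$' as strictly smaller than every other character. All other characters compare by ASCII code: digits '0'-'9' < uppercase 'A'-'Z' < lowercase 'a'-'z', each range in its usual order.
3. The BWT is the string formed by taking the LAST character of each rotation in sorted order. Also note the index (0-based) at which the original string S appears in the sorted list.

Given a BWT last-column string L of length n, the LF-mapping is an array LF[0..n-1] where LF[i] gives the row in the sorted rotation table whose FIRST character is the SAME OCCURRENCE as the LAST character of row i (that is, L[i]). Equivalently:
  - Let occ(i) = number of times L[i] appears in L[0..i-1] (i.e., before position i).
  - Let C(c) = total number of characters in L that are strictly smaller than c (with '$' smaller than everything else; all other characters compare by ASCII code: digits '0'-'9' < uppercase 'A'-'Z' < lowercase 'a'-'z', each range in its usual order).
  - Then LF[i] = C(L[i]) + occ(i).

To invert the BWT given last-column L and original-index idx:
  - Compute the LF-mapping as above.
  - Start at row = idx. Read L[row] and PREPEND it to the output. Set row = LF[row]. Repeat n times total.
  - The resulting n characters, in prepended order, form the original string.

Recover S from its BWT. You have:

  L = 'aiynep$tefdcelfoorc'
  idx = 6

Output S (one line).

LF mapping: 1 10 18 12 5 15 0 17 6 8 4 2 7 11 9 13 14 16 3
Walk LF starting at row 6, prepending L[row]:
  step 1: row=6, L[6]='$', prepend. Next row=LF[6]=0
  step 2: row=0, L[0]='a', prepend. Next row=LF[0]=1
  step 3: row=1, L[1]='i', prepend. Next row=LF[1]=10
  step 4: row=10, L[10]='d', prepend. Next row=LF[10]=4
  step 5: row=4, L[4]='e', prepend. Next row=LF[4]=5
  step 6: row=5, L[5]='p', prepend. Next row=LF[5]=15
  step 7: row=15, L[15]='o', prepend. Next row=LF[15]=13
  step 8: row=13, L[13]='l', prepend. Next row=LF[13]=11
  step 9: row=11, L[11]='c', prepend. Next row=LF[11]=2
  step 10: row=2, L[2]='y', prepend. Next row=LF[2]=18
  step 11: row=18, L[18]='c', prepend. Next row=LF[18]=3
  step 12: row=3, L[3]='n', prepend. Next row=LF[3]=12
  step 13: row=12, L[12]='e', prepend. Next row=LF[12]=7
  step 14: row=7, L[7]='t', prepend. Next row=LF[7]=17
  step 15: row=17, L[17]='r', prepend. Next row=LF[17]=16
  step 16: row=16, L[16]='o', prepend. Next row=LF[16]=14
  step 17: row=14, L[14]='f', prepend. Next row=LF[14]=9
  step 18: row=9, L[9]='f', prepend. Next row=LF[9]=8
  step 19: row=8, L[8]='e', prepend. Next row=LF[8]=6
Reversed output: effortencyclopedia$

Answer: effortencyclopedia$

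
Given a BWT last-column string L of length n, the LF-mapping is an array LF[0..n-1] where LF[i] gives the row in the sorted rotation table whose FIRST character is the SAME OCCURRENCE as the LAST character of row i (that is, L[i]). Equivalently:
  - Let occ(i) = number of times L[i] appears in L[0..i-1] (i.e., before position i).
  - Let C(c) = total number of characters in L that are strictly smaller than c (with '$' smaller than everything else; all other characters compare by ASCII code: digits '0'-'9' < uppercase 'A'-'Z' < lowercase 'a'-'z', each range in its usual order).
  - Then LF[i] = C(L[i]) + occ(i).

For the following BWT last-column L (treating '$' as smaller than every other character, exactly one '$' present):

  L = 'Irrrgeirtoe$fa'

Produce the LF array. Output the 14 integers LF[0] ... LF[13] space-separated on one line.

Char counts: '$':1, 'I':1, 'a':1, 'e':2, 'f':1, 'g':1, 'i':1, 'o':1, 'r':4, 't':1
C (first-col start): C('$')=0, C('I')=1, C('a')=2, C('e')=3, C('f')=5, C('g')=6, C('i')=7, C('o')=8, C('r')=9, C('t')=13
L[0]='I': occ=0, LF[0]=C('I')+0=1+0=1
L[1]='r': occ=0, LF[1]=C('r')+0=9+0=9
L[2]='r': occ=1, LF[2]=C('r')+1=9+1=10
L[3]='r': occ=2, LF[3]=C('r')+2=9+2=11
L[4]='g': occ=0, LF[4]=C('g')+0=6+0=6
L[5]='e': occ=0, LF[5]=C('e')+0=3+0=3
L[6]='i': occ=0, LF[6]=C('i')+0=7+0=7
L[7]='r': occ=3, LF[7]=C('r')+3=9+3=12
L[8]='t': occ=0, LF[8]=C('t')+0=13+0=13
L[9]='o': occ=0, LF[9]=C('o')+0=8+0=8
L[10]='e': occ=1, LF[10]=C('e')+1=3+1=4
L[11]='$': occ=0, LF[11]=C('$')+0=0+0=0
L[12]='f': occ=0, LF[12]=C('f')+0=5+0=5
L[13]='a': occ=0, LF[13]=C('a')+0=2+0=2

Answer: 1 9 10 11 6 3 7 12 13 8 4 0 5 2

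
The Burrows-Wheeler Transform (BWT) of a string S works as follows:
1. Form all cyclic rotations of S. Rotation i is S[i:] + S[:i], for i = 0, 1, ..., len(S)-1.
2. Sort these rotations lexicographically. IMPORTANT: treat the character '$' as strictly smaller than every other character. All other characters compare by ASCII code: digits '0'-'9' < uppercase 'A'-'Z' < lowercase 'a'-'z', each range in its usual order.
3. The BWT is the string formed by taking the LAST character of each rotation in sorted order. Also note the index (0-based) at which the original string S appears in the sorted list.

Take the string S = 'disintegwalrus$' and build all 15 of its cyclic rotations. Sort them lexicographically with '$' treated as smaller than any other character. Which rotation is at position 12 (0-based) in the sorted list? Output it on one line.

Answer: tegwalrus$disin

Derivation:
All 15 rotations (rotation i = S[i:]+S[:i]):
  rot[0] = disintegwalrus$
  rot[1] = isintegwalrus$d
  rot[2] = sintegwalrus$di
  rot[3] = integwalrus$dis
  rot[4] = ntegwalrus$disi
  rot[5] = tegwalrus$disin
  rot[6] = egwalrus$disint
  rot[7] = gwalrus$disinte
  rot[8] = walrus$disinteg
  rot[9] = alrus$disintegw
  rot[10] = lrus$disintegwa
  rot[11] = rus$disintegwal
  rot[12] = us$disintegwalr
  rot[13] = s$disintegwalru
  rot[14] = $disintegwalrus
Sorted (with $ < everything):
  sorted[0] = $disintegwalrus
  sorted[1] = alrus$disintegw
  sorted[2] = disintegwalrus$
  sorted[3] = egwalrus$disint
  sorted[4] = gwalrus$disinte
  sorted[5] = integwalrus$dis
  sorted[6] = isintegwalrus$d
  sorted[7] = lrus$disintegwa
  sorted[8] = ntegwalrus$disi
  sorted[9] = rus$disintegwal
  sorted[10] = s$disintegwalru
  sorted[11] = sintegwalrus$di
  sorted[12] = tegwalrus$disin
  sorted[13] = us$disintegwalr
  sorted[14] = walrus$disinteg
sorted[12] = tegwalrus$disin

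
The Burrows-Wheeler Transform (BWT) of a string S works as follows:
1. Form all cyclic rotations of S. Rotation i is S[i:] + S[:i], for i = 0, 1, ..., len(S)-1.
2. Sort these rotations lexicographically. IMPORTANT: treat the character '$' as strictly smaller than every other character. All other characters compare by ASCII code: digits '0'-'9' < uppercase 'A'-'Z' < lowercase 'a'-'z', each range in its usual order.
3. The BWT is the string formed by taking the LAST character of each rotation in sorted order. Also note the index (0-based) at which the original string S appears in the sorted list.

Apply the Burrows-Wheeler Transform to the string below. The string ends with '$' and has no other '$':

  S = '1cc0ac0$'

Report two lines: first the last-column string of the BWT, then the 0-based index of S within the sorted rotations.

All 8 rotations (rotation i = S[i:]+S[:i]):
  rot[0] = 1cc0ac0$
  rot[1] = cc0ac0$1
  rot[2] = c0ac0$1c
  rot[3] = 0ac0$1cc
  rot[4] = ac0$1cc0
  rot[5] = c0$1cc0a
  rot[6] = 0$1cc0ac
  rot[7] = $1cc0ac0
Sorted (with $ < everything):
  sorted[0] = $1cc0ac0  (last char: '0')
  sorted[1] = 0$1cc0ac  (last char: 'c')
  sorted[2] = 0ac0$1cc  (last char: 'c')
  sorted[3] = 1cc0ac0$  (last char: '$')
  sorted[4] = ac0$1cc0  (last char: '0')
  sorted[5] = c0$1cc0a  (last char: 'a')
  sorted[6] = c0ac0$1c  (last char: 'c')
  sorted[7] = cc0ac0$1  (last char: '1')
Last column: 0cc$0ac1
Original string S is at sorted index 3

Answer: 0cc$0ac1
3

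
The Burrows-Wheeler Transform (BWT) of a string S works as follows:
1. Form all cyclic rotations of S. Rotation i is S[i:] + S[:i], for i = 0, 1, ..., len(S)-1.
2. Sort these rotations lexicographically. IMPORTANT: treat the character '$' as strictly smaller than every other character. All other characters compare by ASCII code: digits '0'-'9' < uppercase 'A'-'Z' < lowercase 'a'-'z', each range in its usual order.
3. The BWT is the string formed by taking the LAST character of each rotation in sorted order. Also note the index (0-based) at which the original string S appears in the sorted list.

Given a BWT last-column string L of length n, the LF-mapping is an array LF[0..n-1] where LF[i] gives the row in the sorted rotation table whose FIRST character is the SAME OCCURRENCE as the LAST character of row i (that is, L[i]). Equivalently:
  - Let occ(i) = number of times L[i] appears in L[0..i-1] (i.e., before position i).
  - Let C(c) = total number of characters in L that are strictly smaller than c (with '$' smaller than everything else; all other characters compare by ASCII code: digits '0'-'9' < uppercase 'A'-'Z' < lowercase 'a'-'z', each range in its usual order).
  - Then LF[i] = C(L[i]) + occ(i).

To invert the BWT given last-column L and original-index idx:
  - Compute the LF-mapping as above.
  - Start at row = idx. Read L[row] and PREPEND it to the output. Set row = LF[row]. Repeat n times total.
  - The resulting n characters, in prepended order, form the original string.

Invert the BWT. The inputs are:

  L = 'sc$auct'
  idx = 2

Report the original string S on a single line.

Answer: cactus$

Derivation:
LF mapping: 4 2 0 1 6 3 5
Walk LF starting at row 2, prepending L[row]:
  step 1: row=2, L[2]='$', prepend. Next row=LF[2]=0
  step 2: row=0, L[0]='s', prepend. Next row=LF[0]=4
  step 3: row=4, L[4]='u', prepend. Next row=LF[4]=6
  step 4: row=6, L[6]='t', prepend. Next row=LF[6]=5
  step 5: row=5, L[5]='c', prepend. Next row=LF[5]=3
  step 6: row=3, L[3]='a', prepend. Next row=LF[3]=1
  step 7: row=1, L[1]='c', prepend. Next row=LF[1]=2
Reversed output: cactus$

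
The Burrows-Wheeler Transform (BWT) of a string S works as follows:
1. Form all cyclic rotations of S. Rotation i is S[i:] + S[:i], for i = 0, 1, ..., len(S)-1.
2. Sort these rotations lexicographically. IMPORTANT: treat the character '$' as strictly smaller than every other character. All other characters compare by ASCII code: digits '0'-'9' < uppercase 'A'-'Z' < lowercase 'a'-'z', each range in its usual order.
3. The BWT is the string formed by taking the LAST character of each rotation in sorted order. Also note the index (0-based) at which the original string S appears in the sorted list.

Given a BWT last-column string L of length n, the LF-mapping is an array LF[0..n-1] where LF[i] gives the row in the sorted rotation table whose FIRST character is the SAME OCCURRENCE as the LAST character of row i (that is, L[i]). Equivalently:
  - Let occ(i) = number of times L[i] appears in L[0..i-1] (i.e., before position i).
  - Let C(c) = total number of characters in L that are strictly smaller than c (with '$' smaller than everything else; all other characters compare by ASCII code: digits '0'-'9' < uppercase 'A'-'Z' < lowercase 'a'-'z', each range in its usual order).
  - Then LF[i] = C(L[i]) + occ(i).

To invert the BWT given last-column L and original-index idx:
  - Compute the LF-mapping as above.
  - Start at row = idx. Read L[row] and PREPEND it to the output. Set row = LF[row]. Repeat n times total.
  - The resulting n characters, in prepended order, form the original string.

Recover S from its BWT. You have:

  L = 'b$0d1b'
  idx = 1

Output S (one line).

LF mapping: 3 0 1 5 2 4
Walk LF starting at row 1, prepending L[row]:
  step 1: row=1, L[1]='$', prepend. Next row=LF[1]=0
  step 2: row=0, L[0]='b', prepend. Next row=LF[0]=3
  step 3: row=3, L[3]='d', prepend. Next row=LF[3]=5
  step 4: row=5, L[5]='b', prepend. Next row=LF[5]=4
  step 5: row=4, L[4]='1', prepend. Next row=LF[4]=2
  step 6: row=2, L[2]='0', prepend. Next row=LF[2]=1
Reversed output: 01bdb$

Answer: 01bdb$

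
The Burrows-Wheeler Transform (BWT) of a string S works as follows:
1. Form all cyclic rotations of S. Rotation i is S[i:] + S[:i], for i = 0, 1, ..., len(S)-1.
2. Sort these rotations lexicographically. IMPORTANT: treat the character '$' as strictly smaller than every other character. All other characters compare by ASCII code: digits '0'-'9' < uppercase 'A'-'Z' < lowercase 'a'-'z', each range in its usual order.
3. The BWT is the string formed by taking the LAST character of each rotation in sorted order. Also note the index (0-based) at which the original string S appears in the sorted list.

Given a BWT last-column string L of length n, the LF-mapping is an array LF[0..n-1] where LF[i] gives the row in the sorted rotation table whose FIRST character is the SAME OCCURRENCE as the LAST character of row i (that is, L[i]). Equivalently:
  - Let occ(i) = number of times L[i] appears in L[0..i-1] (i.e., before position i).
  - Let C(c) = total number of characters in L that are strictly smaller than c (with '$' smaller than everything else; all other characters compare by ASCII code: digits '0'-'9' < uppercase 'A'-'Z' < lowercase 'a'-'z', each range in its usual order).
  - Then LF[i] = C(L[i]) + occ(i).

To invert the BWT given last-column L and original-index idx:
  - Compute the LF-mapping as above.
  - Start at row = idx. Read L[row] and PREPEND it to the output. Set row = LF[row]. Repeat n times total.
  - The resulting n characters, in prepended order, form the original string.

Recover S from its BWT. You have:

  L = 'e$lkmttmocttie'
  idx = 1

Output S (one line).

LF mapping: 2 0 6 5 7 10 11 8 9 1 12 13 4 3
Walk LF starting at row 1, prepending L[row]:
  step 1: row=1, L[1]='$', prepend. Next row=LF[1]=0
  step 2: row=0, L[0]='e', prepend. Next row=LF[0]=2
  step 3: row=2, L[2]='l', prepend. Next row=LF[2]=6
  step 4: row=6, L[6]='t', prepend. Next row=LF[6]=11
  step 5: row=11, L[11]='t', prepend. Next row=LF[11]=13
  step 6: row=13, L[13]='e', prepend. Next row=LF[13]=3
  step 7: row=3, L[3]='k', prepend. Next row=LF[3]=5
  step 8: row=5, L[5]='t', prepend. Next row=LF[5]=10
  step 9: row=10, L[10]='t', prepend. Next row=LF[10]=12
  step 10: row=12, L[12]='i', prepend. Next row=LF[12]=4
  step 11: row=4, L[4]='m', prepend. Next row=LF[4]=7
  step 12: row=7, L[7]='m', prepend. Next row=LF[7]=8
  step 13: row=8, L[8]='o', prepend. Next row=LF[8]=9
  step 14: row=9, L[9]='c', prepend. Next row=LF[9]=1
Reversed output: committkettle$

Answer: committkettle$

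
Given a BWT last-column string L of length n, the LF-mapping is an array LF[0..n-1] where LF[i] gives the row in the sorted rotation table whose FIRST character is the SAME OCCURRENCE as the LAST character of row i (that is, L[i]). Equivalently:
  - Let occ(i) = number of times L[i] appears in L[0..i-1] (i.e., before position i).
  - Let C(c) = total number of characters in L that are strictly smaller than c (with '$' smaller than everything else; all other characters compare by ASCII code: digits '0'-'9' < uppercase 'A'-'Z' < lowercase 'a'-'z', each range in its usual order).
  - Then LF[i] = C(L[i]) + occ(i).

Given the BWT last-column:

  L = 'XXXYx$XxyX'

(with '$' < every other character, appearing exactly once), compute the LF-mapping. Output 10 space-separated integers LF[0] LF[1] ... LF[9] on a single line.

Char counts: '$':1, 'X':5, 'Y':1, 'x':2, 'y':1
C (first-col start): C('$')=0, C('X')=1, C('Y')=6, C('x')=7, C('y')=9
L[0]='X': occ=0, LF[0]=C('X')+0=1+0=1
L[1]='X': occ=1, LF[1]=C('X')+1=1+1=2
L[2]='X': occ=2, LF[2]=C('X')+2=1+2=3
L[3]='Y': occ=0, LF[3]=C('Y')+0=6+0=6
L[4]='x': occ=0, LF[4]=C('x')+0=7+0=7
L[5]='$': occ=0, LF[5]=C('$')+0=0+0=0
L[6]='X': occ=3, LF[6]=C('X')+3=1+3=4
L[7]='x': occ=1, LF[7]=C('x')+1=7+1=8
L[8]='y': occ=0, LF[8]=C('y')+0=9+0=9
L[9]='X': occ=4, LF[9]=C('X')+4=1+4=5

Answer: 1 2 3 6 7 0 4 8 9 5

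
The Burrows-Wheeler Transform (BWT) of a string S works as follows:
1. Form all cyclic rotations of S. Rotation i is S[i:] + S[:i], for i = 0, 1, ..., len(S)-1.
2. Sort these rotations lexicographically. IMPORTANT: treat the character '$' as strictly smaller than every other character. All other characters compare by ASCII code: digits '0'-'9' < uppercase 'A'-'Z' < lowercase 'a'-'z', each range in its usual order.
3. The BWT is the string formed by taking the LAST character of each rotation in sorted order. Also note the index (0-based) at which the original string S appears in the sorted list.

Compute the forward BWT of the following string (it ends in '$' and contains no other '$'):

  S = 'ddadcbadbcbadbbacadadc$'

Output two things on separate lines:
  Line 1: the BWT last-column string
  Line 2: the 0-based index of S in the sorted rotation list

Answer: cbcbbddbccdddabdadaaaa$
22

Derivation:
All 23 rotations (rotation i = S[i:]+S[:i]):
  rot[0] = ddadcbadbcbadbbacadadc$
  rot[1] = dadcbadbcbadbbacadadc$d
  rot[2] = adcbadbcbadbbacadadc$dd
  rot[3] = dcbadbcbadbbacadadc$dda
  rot[4] = cbadbcbadbbacadadc$ddad
  rot[5] = badbcbadbbacadadc$ddadc
  rot[6] = adbcbadbbacadadc$ddadcb
  rot[7] = dbcbadbbacadadc$ddadcba
  rot[8] = bcbadbbacadadc$ddadcbad
  rot[9] = cbadbbacadadc$ddadcbadb
  rot[10] = badbbacadadc$ddadcbadbc
  rot[11] = adbbacadadc$ddadcbadbcb
  rot[12] = dbbacadadc$ddadcbadbcba
  rot[13] = bbacadadc$ddadcbadbcbad
  rot[14] = bacadadc$ddadcbadbcbadb
  rot[15] = acadadc$ddadcbadbcbadbb
  rot[16] = cadadc$ddadcbadbcbadbba
  rot[17] = adadc$ddadcbadbcbadbbac
  rot[18] = dadc$ddadcbadbcbadbbaca
  rot[19] = adc$ddadcbadbcbadbbacad
  rot[20] = dc$ddadcbadbcbadbbacada
  rot[21] = c$ddadcbadbcbadbbacadad
  rot[22] = $ddadcbadbcbadbbacadadc
Sorted (with $ < everything):
  sorted[0] = $ddadcbadbcbadbbacadadc  (last char: 'c')
  sorted[1] = acadadc$ddadcbadbcbadbb  (last char: 'b')
  sorted[2] = adadc$ddadcbadbcbadbbac  (last char: 'c')
  sorted[3] = adbbacadadc$ddadcbadbcb  (last char: 'b')
  sorted[4] = adbcbadbbacadadc$ddadcb  (last char: 'b')
  sorted[5] = adc$ddadcbadbcbadbbacad  (last char: 'd')
  sorted[6] = adcbadbcbadbbacadadc$dd  (last char: 'd')
  sorted[7] = bacadadc$ddadcbadbcbadb  (last char: 'b')
  sorted[8] = badbbacadadc$ddadcbadbc  (last char: 'c')
  sorted[9] = badbcbadbbacadadc$ddadc  (last char: 'c')
  sorted[10] = bbacadadc$ddadcbadbcbad  (last char: 'd')
  sorted[11] = bcbadbbacadadc$ddadcbad  (last char: 'd')
  sorted[12] = c$ddadcbadbcbadbbacadad  (last char: 'd')
  sorted[13] = cadadc$ddadcbadbcbadbba  (last char: 'a')
  sorted[14] = cbadbbacadadc$ddadcbadb  (last char: 'b')
  sorted[15] = cbadbcbadbbacadadc$ddad  (last char: 'd')
  sorted[16] = dadc$ddadcbadbcbadbbaca  (last char: 'a')
  sorted[17] = dadcbadbcbadbbacadadc$d  (last char: 'd')
  sorted[18] = dbbacadadc$ddadcbadbcba  (last char: 'a')
  sorted[19] = dbcbadbbacadadc$ddadcba  (last char: 'a')
  sorted[20] = dc$ddadcbadbcbadbbacada  (last char: 'a')
  sorted[21] = dcbadbcbadbbacadadc$dda  (last char: 'a')
  sorted[22] = ddadcbadbcbadbbacadadc$  (last char: '$')
Last column: cbcbbddbccdddabdadaaaa$
Original string S is at sorted index 22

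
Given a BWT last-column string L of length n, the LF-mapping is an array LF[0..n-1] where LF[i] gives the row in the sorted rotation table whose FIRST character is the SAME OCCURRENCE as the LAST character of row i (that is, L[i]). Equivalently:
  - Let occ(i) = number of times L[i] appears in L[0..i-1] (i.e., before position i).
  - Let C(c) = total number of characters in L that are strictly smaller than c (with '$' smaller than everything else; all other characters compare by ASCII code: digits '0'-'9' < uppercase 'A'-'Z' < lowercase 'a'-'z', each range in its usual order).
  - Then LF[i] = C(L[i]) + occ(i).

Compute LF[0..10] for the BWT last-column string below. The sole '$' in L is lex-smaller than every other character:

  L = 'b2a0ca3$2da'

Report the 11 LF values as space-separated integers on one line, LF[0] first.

Char counts: '$':1, '0':1, '2':2, '3':1, 'a':3, 'b':1, 'c':1, 'd':1
C (first-col start): C('$')=0, C('0')=1, C('2')=2, C('3')=4, C('a')=5, C('b')=8, C('c')=9, C('d')=10
L[0]='b': occ=0, LF[0]=C('b')+0=8+0=8
L[1]='2': occ=0, LF[1]=C('2')+0=2+0=2
L[2]='a': occ=0, LF[2]=C('a')+0=5+0=5
L[3]='0': occ=0, LF[3]=C('0')+0=1+0=1
L[4]='c': occ=0, LF[4]=C('c')+0=9+0=9
L[5]='a': occ=1, LF[5]=C('a')+1=5+1=6
L[6]='3': occ=0, LF[6]=C('3')+0=4+0=4
L[7]='$': occ=0, LF[7]=C('$')+0=0+0=0
L[8]='2': occ=1, LF[8]=C('2')+1=2+1=3
L[9]='d': occ=0, LF[9]=C('d')+0=10+0=10
L[10]='a': occ=2, LF[10]=C('a')+2=5+2=7

Answer: 8 2 5 1 9 6 4 0 3 10 7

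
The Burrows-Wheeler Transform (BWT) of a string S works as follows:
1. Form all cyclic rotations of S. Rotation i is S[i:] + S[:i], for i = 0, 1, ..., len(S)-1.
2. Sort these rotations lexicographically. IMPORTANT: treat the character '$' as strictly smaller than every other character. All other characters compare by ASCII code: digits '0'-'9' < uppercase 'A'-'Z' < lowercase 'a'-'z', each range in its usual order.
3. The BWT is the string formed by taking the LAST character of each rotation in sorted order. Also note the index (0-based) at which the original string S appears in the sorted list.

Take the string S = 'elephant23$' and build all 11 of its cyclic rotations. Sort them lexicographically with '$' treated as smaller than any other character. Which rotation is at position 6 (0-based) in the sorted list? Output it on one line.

Answer: hant23$elep

Derivation:
All 11 rotations (rotation i = S[i:]+S[:i]):
  rot[0] = elephant23$
  rot[1] = lephant23$e
  rot[2] = ephant23$el
  rot[3] = phant23$ele
  rot[4] = hant23$elep
  rot[5] = ant23$eleph
  rot[6] = nt23$elepha
  rot[7] = t23$elephan
  rot[8] = 23$elephant
  rot[9] = 3$elephant2
  rot[10] = $elephant23
Sorted (with $ < everything):
  sorted[0] = $elephant23
  sorted[1] = 23$elephant
  sorted[2] = 3$elephant2
  sorted[3] = ant23$eleph
  sorted[4] = elephant23$
  sorted[5] = ephant23$el
  sorted[6] = hant23$elep
  sorted[7] = lephant23$e
  sorted[8] = nt23$elepha
  sorted[9] = phant23$ele
  sorted[10] = t23$elephan
sorted[6] = hant23$elep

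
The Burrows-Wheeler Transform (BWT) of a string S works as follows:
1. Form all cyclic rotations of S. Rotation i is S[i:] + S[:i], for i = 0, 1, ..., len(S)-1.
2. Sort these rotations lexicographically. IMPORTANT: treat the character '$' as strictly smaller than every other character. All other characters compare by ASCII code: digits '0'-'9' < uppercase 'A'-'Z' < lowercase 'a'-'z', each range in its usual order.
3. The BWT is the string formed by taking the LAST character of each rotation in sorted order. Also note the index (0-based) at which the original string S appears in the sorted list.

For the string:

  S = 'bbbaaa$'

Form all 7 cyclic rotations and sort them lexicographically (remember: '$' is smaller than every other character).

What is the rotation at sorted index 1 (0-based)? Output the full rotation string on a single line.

Answer: a$bbbaa

Derivation:
All 7 rotations (rotation i = S[i:]+S[:i]):
  rot[0] = bbbaaa$
  rot[1] = bbaaa$b
  rot[2] = baaa$bb
  rot[3] = aaa$bbb
  rot[4] = aa$bbba
  rot[5] = a$bbbaa
  rot[6] = $bbbaaa
Sorted (with $ < everything):
  sorted[0] = $bbbaaa
  sorted[1] = a$bbbaa
  sorted[2] = aa$bbba
  sorted[3] = aaa$bbb
  sorted[4] = baaa$bb
  sorted[5] = bbaaa$b
  sorted[6] = bbbaaa$
sorted[1] = a$bbbaa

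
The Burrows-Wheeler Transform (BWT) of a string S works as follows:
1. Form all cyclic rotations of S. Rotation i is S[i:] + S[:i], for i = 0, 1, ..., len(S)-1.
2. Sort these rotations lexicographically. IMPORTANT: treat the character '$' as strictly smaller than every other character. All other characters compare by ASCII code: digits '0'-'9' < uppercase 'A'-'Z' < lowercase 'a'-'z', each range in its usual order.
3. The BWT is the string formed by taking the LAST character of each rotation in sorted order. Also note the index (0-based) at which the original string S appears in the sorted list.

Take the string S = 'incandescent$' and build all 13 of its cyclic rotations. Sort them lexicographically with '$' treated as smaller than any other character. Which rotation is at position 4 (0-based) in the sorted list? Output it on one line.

All 13 rotations (rotation i = S[i:]+S[:i]):
  rot[0] = incandescent$
  rot[1] = ncandescent$i
  rot[2] = candescent$in
  rot[3] = andescent$inc
  rot[4] = ndescent$inca
  rot[5] = descent$incan
  rot[6] = escent$incand
  rot[7] = scent$incande
  rot[8] = cent$incandes
  rot[9] = ent$incandesc
  rot[10] = nt$incandesce
  rot[11] = t$incandescen
  rot[12] = $incandescent
Sorted (with $ < everything):
  sorted[0] = $incandescent
  sorted[1] = andescent$inc
  sorted[2] = candescent$in
  sorted[3] = cent$incandes
  sorted[4] = descent$incan
  sorted[5] = ent$incandesc
  sorted[6] = escent$incand
  sorted[7] = incandescent$
  sorted[8] = ncandescent$i
  sorted[9] = ndescent$inca
  sorted[10] = nt$incandesce
  sorted[11] = scent$incande
  sorted[12] = t$incandescen
sorted[4] = descent$incan

Answer: descent$incan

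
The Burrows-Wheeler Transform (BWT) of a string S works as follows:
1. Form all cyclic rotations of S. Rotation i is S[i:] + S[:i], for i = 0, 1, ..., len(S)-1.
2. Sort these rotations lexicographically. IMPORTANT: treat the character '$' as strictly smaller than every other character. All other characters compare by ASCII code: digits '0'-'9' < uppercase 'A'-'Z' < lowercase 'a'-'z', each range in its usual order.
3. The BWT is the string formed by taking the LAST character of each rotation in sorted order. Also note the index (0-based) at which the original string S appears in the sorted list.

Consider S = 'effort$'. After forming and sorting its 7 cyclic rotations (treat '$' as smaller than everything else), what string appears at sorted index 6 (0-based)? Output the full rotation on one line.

All 7 rotations (rotation i = S[i:]+S[:i]):
  rot[0] = effort$
  rot[1] = ffort$e
  rot[2] = fort$ef
  rot[3] = ort$eff
  rot[4] = rt$effo
  rot[5] = t$effor
  rot[6] = $effort
Sorted (with $ < everything):
  sorted[0] = $effort
  sorted[1] = effort$
  sorted[2] = ffort$e
  sorted[3] = fort$ef
  sorted[4] = ort$eff
  sorted[5] = rt$effo
  sorted[6] = t$effor
sorted[6] = t$effor

Answer: t$effor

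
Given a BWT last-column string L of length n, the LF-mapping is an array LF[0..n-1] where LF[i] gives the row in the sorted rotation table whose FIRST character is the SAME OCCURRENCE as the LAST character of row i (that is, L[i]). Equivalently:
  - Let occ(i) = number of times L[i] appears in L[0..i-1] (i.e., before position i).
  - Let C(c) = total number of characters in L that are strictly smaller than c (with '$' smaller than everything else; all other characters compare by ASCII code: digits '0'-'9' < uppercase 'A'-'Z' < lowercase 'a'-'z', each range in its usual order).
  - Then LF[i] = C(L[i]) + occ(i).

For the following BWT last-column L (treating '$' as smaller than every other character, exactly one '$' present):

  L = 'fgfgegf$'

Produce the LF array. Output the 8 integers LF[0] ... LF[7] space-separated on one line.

Char counts: '$':1, 'e':1, 'f':3, 'g':3
C (first-col start): C('$')=0, C('e')=1, C('f')=2, C('g')=5
L[0]='f': occ=0, LF[0]=C('f')+0=2+0=2
L[1]='g': occ=0, LF[1]=C('g')+0=5+0=5
L[2]='f': occ=1, LF[2]=C('f')+1=2+1=3
L[3]='g': occ=1, LF[3]=C('g')+1=5+1=6
L[4]='e': occ=0, LF[4]=C('e')+0=1+0=1
L[5]='g': occ=2, LF[5]=C('g')+2=5+2=7
L[6]='f': occ=2, LF[6]=C('f')+2=2+2=4
L[7]='$': occ=0, LF[7]=C('$')+0=0+0=0

Answer: 2 5 3 6 1 7 4 0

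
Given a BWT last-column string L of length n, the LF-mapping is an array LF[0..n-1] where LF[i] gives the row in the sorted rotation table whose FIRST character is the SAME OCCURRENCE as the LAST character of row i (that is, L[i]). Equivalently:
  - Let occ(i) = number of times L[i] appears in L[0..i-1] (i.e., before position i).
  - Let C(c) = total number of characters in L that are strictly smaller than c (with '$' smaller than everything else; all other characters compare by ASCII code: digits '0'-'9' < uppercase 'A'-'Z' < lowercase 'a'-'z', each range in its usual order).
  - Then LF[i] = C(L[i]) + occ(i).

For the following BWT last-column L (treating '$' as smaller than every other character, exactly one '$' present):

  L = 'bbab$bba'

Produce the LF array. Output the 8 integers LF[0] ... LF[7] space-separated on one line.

Answer: 3 4 1 5 0 6 7 2

Derivation:
Char counts: '$':1, 'a':2, 'b':5
C (first-col start): C('$')=0, C('a')=1, C('b')=3
L[0]='b': occ=0, LF[0]=C('b')+0=3+0=3
L[1]='b': occ=1, LF[1]=C('b')+1=3+1=4
L[2]='a': occ=0, LF[2]=C('a')+0=1+0=1
L[3]='b': occ=2, LF[3]=C('b')+2=3+2=5
L[4]='$': occ=0, LF[4]=C('$')+0=0+0=0
L[5]='b': occ=3, LF[5]=C('b')+3=3+3=6
L[6]='b': occ=4, LF[6]=C('b')+4=3+4=7
L[7]='a': occ=1, LF[7]=C('a')+1=1+1=2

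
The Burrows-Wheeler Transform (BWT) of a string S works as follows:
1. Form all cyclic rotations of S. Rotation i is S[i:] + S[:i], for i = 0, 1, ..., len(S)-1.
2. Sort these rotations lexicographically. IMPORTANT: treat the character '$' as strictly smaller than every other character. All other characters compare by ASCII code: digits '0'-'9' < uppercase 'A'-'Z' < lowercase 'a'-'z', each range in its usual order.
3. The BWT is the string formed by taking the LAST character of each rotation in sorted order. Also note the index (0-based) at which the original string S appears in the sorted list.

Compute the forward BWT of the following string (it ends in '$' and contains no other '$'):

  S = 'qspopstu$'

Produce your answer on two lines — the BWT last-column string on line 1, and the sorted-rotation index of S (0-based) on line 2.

All 9 rotations (rotation i = S[i:]+S[:i]):
  rot[0] = qspopstu$
  rot[1] = spopstu$q
  rot[2] = popstu$qs
  rot[3] = opstu$qsp
  rot[4] = pstu$qspo
  rot[5] = stu$qspop
  rot[6] = tu$qspops
  rot[7] = u$qspopst
  rot[8] = $qspopstu
Sorted (with $ < everything):
  sorted[0] = $qspopstu  (last char: 'u')
  sorted[1] = opstu$qsp  (last char: 'p')
  sorted[2] = popstu$qs  (last char: 's')
  sorted[3] = pstu$qspo  (last char: 'o')
  sorted[4] = qspopstu$  (last char: '$')
  sorted[5] = spopstu$q  (last char: 'q')
  sorted[6] = stu$qspop  (last char: 'p')
  sorted[7] = tu$qspops  (last char: 's')
  sorted[8] = u$qspopst  (last char: 't')
Last column: upso$qpst
Original string S is at sorted index 4

Answer: upso$qpst
4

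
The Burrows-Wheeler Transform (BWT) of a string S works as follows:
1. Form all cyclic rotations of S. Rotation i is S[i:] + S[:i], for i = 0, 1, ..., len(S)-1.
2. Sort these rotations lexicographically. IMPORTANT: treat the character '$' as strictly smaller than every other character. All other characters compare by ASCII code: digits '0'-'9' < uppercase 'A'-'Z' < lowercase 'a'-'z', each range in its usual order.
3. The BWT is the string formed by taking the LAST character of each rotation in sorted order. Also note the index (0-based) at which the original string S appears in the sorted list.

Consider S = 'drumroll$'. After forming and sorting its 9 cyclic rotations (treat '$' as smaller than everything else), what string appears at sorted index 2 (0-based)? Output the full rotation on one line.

All 9 rotations (rotation i = S[i:]+S[:i]):
  rot[0] = drumroll$
  rot[1] = rumroll$d
  rot[2] = umroll$dr
  rot[3] = mroll$dru
  rot[4] = roll$drum
  rot[5] = oll$drumr
  rot[6] = ll$drumro
  rot[7] = l$drumrol
  rot[8] = $drumroll
Sorted (with $ < everything):
  sorted[0] = $drumroll
  sorted[1] = drumroll$
  sorted[2] = l$drumrol
  sorted[3] = ll$drumro
  sorted[4] = mroll$dru
  sorted[5] = oll$drumr
  sorted[6] = roll$drum
  sorted[7] = rumroll$d
  sorted[8] = umroll$dr
sorted[2] = l$drumrol

Answer: l$drumrol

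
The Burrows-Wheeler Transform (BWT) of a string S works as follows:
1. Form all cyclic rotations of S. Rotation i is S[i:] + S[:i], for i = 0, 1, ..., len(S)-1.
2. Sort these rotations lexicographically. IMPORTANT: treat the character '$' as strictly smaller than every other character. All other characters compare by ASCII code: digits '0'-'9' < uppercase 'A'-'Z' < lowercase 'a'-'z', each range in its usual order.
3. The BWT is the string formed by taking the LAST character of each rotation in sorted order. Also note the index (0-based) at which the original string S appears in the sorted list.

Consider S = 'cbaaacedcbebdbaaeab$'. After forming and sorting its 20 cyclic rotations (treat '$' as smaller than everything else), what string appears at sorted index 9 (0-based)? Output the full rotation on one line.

All 20 rotations (rotation i = S[i:]+S[:i]):
  rot[0] = cbaaacedcbebdbaaeab$
  rot[1] = baaacedcbebdbaaeab$c
  rot[2] = aaacedcbebdbaaeab$cb
  rot[3] = aacedcbebdbaaeab$cba
  rot[4] = acedcbebdbaaeab$cbaa
  rot[5] = cedcbebdbaaeab$cbaaa
  rot[6] = edcbebdbaaeab$cbaaac
  rot[7] = dcbebdbaaeab$cbaaace
  rot[8] = cbebdbaaeab$cbaaaced
  rot[9] = bebdbaaeab$cbaaacedc
  rot[10] = ebdbaaeab$cbaaacedcb
  rot[11] = bdbaaeab$cbaaacedcbe
  rot[12] = dbaaeab$cbaaacedcbeb
  rot[13] = baaeab$cbaaacedcbebd
  rot[14] = aaeab$cbaaacedcbebdb
  rot[15] = aeab$cbaaacedcbebdba
  rot[16] = eab$cbaaacedcbebdbaa
  rot[17] = ab$cbaaacedcbebdbaae
  rot[18] = b$cbaaacedcbebdbaaea
  rot[19] = $cbaaacedcbebdbaaeab
Sorted (with $ < everything):
  sorted[0] = $cbaaacedcbebdbaaeab
  sorted[1] = aaacedcbebdbaaeab$cb
  sorted[2] = aacedcbebdbaaeab$cba
  sorted[3] = aaeab$cbaaacedcbebdb
  sorted[4] = ab$cbaaacedcbebdbaae
  sorted[5] = acedcbebdbaaeab$cbaa
  sorted[6] = aeab$cbaaacedcbebdba
  sorted[7] = b$cbaaacedcbebdbaaea
  sorted[8] = baaacedcbebdbaaeab$c
  sorted[9] = baaeab$cbaaacedcbebd
  sorted[10] = bdbaaeab$cbaaacedcbe
  sorted[11] = bebdbaaeab$cbaaacedc
  sorted[12] = cbaaacedcbebdbaaeab$
  sorted[13] = cbebdbaaeab$cbaaaced
  sorted[14] = cedcbebdbaaeab$cbaaa
  sorted[15] = dbaaeab$cbaaacedcbeb
  sorted[16] = dcbebdbaaeab$cbaaace
  sorted[17] = eab$cbaaacedcbebdbaa
  sorted[18] = ebdbaaeab$cbaaacedcb
  sorted[19] = edcbebdbaaeab$cbaaac
sorted[9] = baaeab$cbaaacedcbebd

Answer: baaeab$cbaaacedcbebd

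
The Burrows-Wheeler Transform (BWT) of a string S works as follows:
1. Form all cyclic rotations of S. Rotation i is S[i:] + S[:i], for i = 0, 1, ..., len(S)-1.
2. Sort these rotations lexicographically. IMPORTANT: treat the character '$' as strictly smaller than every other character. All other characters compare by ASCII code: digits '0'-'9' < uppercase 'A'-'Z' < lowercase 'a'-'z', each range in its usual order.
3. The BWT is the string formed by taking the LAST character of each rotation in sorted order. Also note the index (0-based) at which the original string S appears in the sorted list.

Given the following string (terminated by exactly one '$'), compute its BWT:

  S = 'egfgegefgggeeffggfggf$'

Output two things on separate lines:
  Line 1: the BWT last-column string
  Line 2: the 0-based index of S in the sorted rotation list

All 22 rotations (rotation i = S[i:]+S[:i]):
  rot[0] = egfgegefgggeeffggfggf$
  rot[1] = gfgegefgggeeffggfggf$e
  rot[2] = fgegefgggeeffggfggf$eg
  rot[3] = gegefgggeeffggfggf$egf
  rot[4] = egefgggeeffggfggf$egfg
  rot[5] = gefgggeeffggfggf$egfge
  rot[6] = efgggeeffggfggf$egfgeg
  rot[7] = fgggeeffggfggf$egfgege
  rot[8] = gggeeffggfggf$egfgegef
  rot[9] = ggeeffggfggf$egfgegefg
  rot[10] = geeffggfggf$egfgegefgg
  rot[11] = eeffggfggf$egfgegefggg
  rot[12] = effggfggf$egfgegefggge
  rot[13] = ffggfggf$egfgegefgggee
  rot[14] = fggfggf$egfgegefgggeef
  rot[15] = ggfggf$egfgegefgggeeff
  rot[16] = gfggf$egfgegefgggeeffg
  rot[17] = fggf$egfgegefgggeeffgg
  rot[18] = ggf$egfgegefgggeeffggf
  rot[19] = gf$egfgegefgggeeffggfg
  rot[20] = f$egfgegefgggeeffggfgg
  rot[21] = $egfgegefgggeeffggfggf
Sorted (with $ < everything):
  sorted[0] = $egfgegefgggeeffggfggf  (last char: 'f')
  sorted[1] = eeffggfggf$egfgegefggg  (last char: 'g')
  sorted[2] = effggfggf$egfgegefggge  (last char: 'e')
  sorted[3] = efgggeeffggfggf$egfgeg  (last char: 'g')
  sorted[4] = egefgggeeffggfggf$egfg  (last char: 'g')
  sorted[5] = egfgegefgggeeffggfggf$  (last char: '$')
  sorted[6] = f$egfgegefgggeeffggfgg  (last char: 'g')
  sorted[7] = ffggfggf$egfgegefgggee  (last char: 'e')
  sorted[8] = fgegefgggeeffggfggf$eg  (last char: 'g')
  sorted[9] = fggf$egfgegefgggeeffgg  (last char: 'g')
  sorted[10] = fggfggf$egfgegefgggeef  (last char: 'f')
  sorted[11] = fgggeeffggfggf$egfgege  (last char: 'e')
  sorted[12] = geeffggfggf$egfgegefgg  (last char: 'g')
  sorted[13] = gefgggeeffggfggf$egfge  (last char: 'e')
  sorted[14] = gegefgggeeffggfggf$egf  (last char: 'f')
  sorted[15] = gf$egfgegefgggeeffggfg  (last char: 'g')
  sorted[16] = gfgegefgggeeffggfggf$e  (last char: 'e')
  sorted[17] = gfggf$egfgegefgggeeffg  (last char: 'g')
  sorted[18] = ggeeffggfggf$egfgegefg  (last char: 'g')
  sorted[19] = ggf$egfgegefgggeeffggf  (last char: 'f')
  sorted[20] = ggfggf$egfgegefgggeeff  (last char: 'f')
  sorted[21] = gggeeffggfggf$egfgegef  (last char: 'f')
Last column: fgegg$geggfegefgeggfff
Original string S is at sorted index 5

Answer: fgegg$geggfegefgeggfff
5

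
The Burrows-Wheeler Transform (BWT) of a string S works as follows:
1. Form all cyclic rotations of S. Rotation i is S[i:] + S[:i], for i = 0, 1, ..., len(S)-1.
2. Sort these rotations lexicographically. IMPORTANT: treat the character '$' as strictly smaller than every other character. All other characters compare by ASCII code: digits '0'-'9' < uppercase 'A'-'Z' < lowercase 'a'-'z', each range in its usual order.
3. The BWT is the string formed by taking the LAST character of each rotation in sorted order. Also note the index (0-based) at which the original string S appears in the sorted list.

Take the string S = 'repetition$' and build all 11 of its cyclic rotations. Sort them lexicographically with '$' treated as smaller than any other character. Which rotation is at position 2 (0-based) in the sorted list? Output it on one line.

All 11 rotations (rotation i = S[i:]+S[:i]):
  rot[0] = repetition$
  rot[1] = epetition$r
  rot[2] = petition$re
  rot[3] = etition$rep
  rot[4] = tition$repe
  rot[5] = ition$repet
  rot[6] = tion$repeti
  rot[7] = ion$repetit
  rot[8] = on$repetiti
  rot[9] = n$repetitio
  rot[10] = $repetition
Sorted (with $ < everything):
  sorted[0] = $repetition
  sorted[1] = epetition$r
  sorted[2] = etition$rep
  sorted[3] = ion$repetit
  sorted[4] = ition$repet
  sorted[5] = n$repetitio
  sorted[6] = on$repetiti
  sorted[7] = petition$re
  sorted[8] = repetition$
  sorted[9] = tion$repeti
  sorted[10] = tition$repe
sorted[2] = etition$rep

Answer: etition$rep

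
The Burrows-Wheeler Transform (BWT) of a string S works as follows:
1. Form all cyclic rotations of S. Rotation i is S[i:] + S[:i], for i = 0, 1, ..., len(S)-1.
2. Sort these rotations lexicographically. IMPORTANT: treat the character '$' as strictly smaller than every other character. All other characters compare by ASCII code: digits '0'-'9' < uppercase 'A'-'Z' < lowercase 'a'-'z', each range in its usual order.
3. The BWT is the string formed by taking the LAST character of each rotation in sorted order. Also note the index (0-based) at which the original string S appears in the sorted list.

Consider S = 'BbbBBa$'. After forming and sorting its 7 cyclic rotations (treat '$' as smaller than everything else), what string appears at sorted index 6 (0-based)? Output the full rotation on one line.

Answer: bbBBa$B

Derivation:
All 7 rotations (rotation i = S[i:]+S[:i]):
  rot[0] = BbbBBa$
  rot[1] = bbBBa$B
  rot[2] = bBBa$Bb
  rot[3] = BBa$Bbb
  rot[4] = Ba$BbbB
  rot[5] = a$BbbBB
  rot[6] = $BbbBBa
Sorted (with $ < everything):
  sorted[0] = $BbbBBa
  sorted[1] = BBa$Bbb
  sorted[2] = Ba$BbbB
  sorted[3] = BbbBBa$
  sorted[4] = a$BbbBB
  sorted[5] = bBBa$Bb
  sorted[6] = bbBBa$B
sorted[6] = bbBBa$B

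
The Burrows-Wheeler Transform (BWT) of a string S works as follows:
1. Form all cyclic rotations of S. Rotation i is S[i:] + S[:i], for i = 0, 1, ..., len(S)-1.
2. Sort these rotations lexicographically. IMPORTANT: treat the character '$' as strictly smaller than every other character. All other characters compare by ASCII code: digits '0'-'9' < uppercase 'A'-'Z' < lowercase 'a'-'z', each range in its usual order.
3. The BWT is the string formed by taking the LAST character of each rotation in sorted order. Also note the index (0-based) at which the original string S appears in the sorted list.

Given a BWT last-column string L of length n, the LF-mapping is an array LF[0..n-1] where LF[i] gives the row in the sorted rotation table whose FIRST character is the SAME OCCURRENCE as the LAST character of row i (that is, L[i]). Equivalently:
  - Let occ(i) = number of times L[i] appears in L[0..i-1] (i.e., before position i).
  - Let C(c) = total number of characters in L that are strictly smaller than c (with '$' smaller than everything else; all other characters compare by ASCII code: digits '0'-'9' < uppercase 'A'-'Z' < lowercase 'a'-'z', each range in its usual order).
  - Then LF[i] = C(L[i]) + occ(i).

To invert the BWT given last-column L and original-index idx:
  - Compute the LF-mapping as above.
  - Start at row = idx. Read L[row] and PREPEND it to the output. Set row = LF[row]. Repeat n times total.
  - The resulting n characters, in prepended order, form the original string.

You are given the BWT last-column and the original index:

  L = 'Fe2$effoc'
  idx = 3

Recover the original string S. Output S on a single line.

LF mapping: 2 4 1 0 5 6 7 8 3
Walk LF starting at row 3, prepending L[row]:
  step 1: row=3, L[3]='$', prepend. Next row=LF[3]=0
  step 2: row=0, L[0]='F', prepend. Next row=LF[0]=2
  step 3: row=2, L[2]='2', prepend. Next row=LF[2]=1
  step 4: row=1, L[1]='e', prepend. Next row=LF[1]=4
  step 5: row=4, L[4]='e', prepend. Next row=LF[4]=5
  step 6: row=5, L[5]='f', prepend. Next row=LF[5]=6
  step 7: row=6, L[6]='f', prepend. Next row=LF[6]=7
  step 8: row=7, L[7]='o', prepend. Next row=LF[7]=8
  step 9: row=8, L[8]='c', prepend. Next row=LF[8]=3
Reversed output: coffee2F$

Answer: coffee2F$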